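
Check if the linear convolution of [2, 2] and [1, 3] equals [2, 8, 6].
Recompute linear convolution of [2, 2] and [1, 3]: y[0] = 2×1 = 2; y[1] = 2×3 + 2×1 = 8; y[2] = 2×3 = 6 → [2, 8, 6]. Given [2, 8, 6] matches, so answer: Yes

Yes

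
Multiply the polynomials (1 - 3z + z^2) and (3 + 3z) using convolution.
Ascending coefficients: a = [1, -3, 1], b = [3, 3]. c[0] = 1×3 = 3; c[1] = 1×3 + -3×3 = -6; c[2] = -3×3 + 1×3 = -6; c[3] = 1×3 = 3. Result coefficients: [3, -6, -6, 3] → 3 - 6z - 6z^2 + 3z^3

3 - 6z - 6z^2 + 3z^3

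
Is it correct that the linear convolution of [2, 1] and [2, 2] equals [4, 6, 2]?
Recompute linear convolution of [2, 1] and [2, 2]: y[0] = 2×2 = 4; y[1] = 2×2 + 1×2 = 6; y[2] = 1×2 = 2 → [4, 6, 2]. Given [4, 6, 2] matches, so answer: Yes

Yes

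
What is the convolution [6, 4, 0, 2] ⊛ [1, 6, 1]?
y[0] = 6×1 = 6; y[1] = 6×6 + 4×1 = 40; y[2] = 6×1 + 4×6 + 0×1 = 30; y[3] = 4×1 + 0×6 + 2×1 = 6; y[4] = 0×1 + 2×6 = 12; y[5] = 2×1 = 2

[6, 40, 30, 6, 12, 2]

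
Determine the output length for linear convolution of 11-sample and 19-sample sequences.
Linear/full convolution length: m + n - 1 = 11 + 19 - 1 = 29

29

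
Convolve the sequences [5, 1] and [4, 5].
y[0] = 5×4 = 20; y[1] = 5×5 + 1×4 = 29; y[2] = 1×5 = 5

[20, 29, 5]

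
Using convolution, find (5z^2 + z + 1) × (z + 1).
Ascending coefficients: a = [1, 1, 5], b = [1, 1]. c[0] = 1×1 = 1; c[1] = 1×1 + 1×1 = 2; c[2] = 1×1 + 5×1 = 6; c[3] = 5×1 = 5. Result coefficients: [1, 2, 6, 5] → 5z^3 + 6z^2 + 2z + 1

5z^3 + 6z^2 + 2z + 1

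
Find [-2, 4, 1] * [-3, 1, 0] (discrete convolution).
y[0] = -2×-3 = 6; y[1] = -2×1 + 4×-3 = -14; y[2] = -2×0 + 4×1 + 1×-3 = 1; y[3] = 4×0 + 1×1 = 1; y[4] = 1×0 = 0

[6, -14, 1, 1, 0]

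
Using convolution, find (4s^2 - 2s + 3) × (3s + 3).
Ascending coefficients: a = [3, -2, 4], b = [3, 3]. c[0] = 3×3 = 9; c[1] = 3×3 + -2×3 = 3; c[2] = -2×3 + 4×3 = 6; c[3] = 4×3 = 12. Result coefficients: [9, 3, 6, 12] → 12s^3 + 6s^2 + 3s + 9

12s^3 + 6s^2 + 3s + 9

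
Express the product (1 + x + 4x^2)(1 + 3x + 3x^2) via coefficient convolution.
Ascending coefficients: a = [1, 1, 4], b = [1, 3, 3]. c[0] = 1×1 = 1; c[1] = 1×3 + 1×1 = 4; c[2] = 1×3 + 1×3 + 4×1 = 10; c[3] = 1×3 + 4×3 = 15; c[4] = 4×3 = 12. Result coefficients: [1, 4, 10, 15, 12] → 1 + 4x + 10x^2 + 15x^3 + 12x^4

1 + 4x + 10x^2 + 15x^3 + 12x^4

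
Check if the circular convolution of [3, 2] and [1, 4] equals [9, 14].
Recompute circular convolution of [3, 2] and [1, 4]: y[0] = 3×1 + 2×4 = 11; y[1] = 3×4 + 2×1 = 14 → [11, 14]. Compare to given [9, 14]: they differ at index 0: given 9, correct 11, so answer: No

No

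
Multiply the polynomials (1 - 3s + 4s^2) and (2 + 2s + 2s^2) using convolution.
Ascending coefficients: a = [1, -3, 4], b = [2, 2, 2]. c[0] = 1×2 = 2; c[1] = 1×2 + -3×2 = -4; c[2] = 1×2 + -3×2 + 4×2 = 4; c[3] = -3×2 + 4×2 = 2; c[4] = 4×2 = 8. Result coefficients: [2, -4, 4, 2, 8] → 2 - 4s + 4s^2 + 2s^3 + 8s^4

2 - 4s + 4s^2 + 2s^3 + 8s^4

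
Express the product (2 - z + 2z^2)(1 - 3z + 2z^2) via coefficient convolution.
Ascending coefficients: a = [2, -1, 2], b = [1, -3, 2]. c[0] = 2×1 = 2; c[1] = 2×-3 + -1×1 = -7; c[2] = 2×2 + -1×-3 + 2×1 = 9; c[3] = -1×2 + 2×-3 = -8; c[4] = 2×2 = 4. Result coefficients: [2, -7, 9, -8, 4] → 2 - 7z + 9z^2 - 8z^3 + 4z^4

2 - 7z + 9z^2 - 8z^3 + 4z^4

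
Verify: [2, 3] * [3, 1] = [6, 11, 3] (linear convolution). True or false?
Recompute linear convolution of [2, 3] and [3, 1]: y[0] = 2×3 = 6; y[1] = 2×1 + 3×3 = 11; y[2] = 3×1 = 3 → [6, 11, 3]. Given [6, 11, 3] matches, so answer: Yes

Yes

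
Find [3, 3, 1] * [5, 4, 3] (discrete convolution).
y[0] = 3×5 = 15; y[1] = 3×4 + 3×5 = 27; y[2] = 3×3 + 3×4 + 1×5 = 26; y[3] = 3×3 + 1×4 = 13; y[4] = 1×3 = 3

[15, 27, 26, 13, 3]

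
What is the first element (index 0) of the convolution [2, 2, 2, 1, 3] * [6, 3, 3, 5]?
Use y[k] = Σ_i a[i]·b[k-i] at k=0. y[0] = 2×6 = 12

12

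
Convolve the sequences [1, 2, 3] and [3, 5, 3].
y[0] = 1×3 = 3; y[1] = 1×5 + 2×3 = 11; y[2] = 1×3 + 2×5 + 3×3 = 22; y[3] = 2×3 + 3×5 = 21; y[4] = 3×3 = 9

[3, 11, 22, 21, 9]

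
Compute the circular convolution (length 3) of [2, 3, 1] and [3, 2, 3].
Use y[k] = Σ_j a[j]·b[(k-j) mod 3]. y[0] = 2×3 + 3×3 + 1×2 = 17; y[1] = 2×2 + 3×3 + 1×3 = 16; y[2] = 2×3 + 3×2 + 1×3 = 15. Result: [17, 16, 15]

[17, 16, 15]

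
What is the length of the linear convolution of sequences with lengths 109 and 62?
Linear/full convolution length: m + n - 1 = 109 + 62 - 1 = 170

170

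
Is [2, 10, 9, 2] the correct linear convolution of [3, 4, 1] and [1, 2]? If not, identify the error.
Recompute linear convolution of [3, 4, 1] and [1, 2]: y[0] = 3×1 = 3; y[1] = 3×2 + 4×1 = 10; y[2] = 4×2 + 1×1 = 9; y[3] = 1×2 = 2 → [3, 10, 9, 2]. Compare to given [2, 10, 9, 2]: they differ at index 0: given 2, correct 3, so answer: No

No. Error at index 0: given 2, correct 3.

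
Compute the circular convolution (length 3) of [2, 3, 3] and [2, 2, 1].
Use y[k] = Σ_j a[j]·b[(k-j) mod 3]. y[0] = 2×2 + 3×1 + 3×2 = 13; y[1] = 2×2 + 3×2 + 3×1 = 13; y[2] = 2×1 + 3×2 + 3×2 = 14. Result: [13, 13, 14]

[13, 13, 14]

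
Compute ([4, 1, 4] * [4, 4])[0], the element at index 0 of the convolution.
Use y[k] = Σ_i a[i]·b[k-i] at k=0. y[0] = 4×4 = 16

16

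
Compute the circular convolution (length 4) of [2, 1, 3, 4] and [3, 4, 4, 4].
Use y[k] = Σ_j f[j]·g[(k-j) mod 4]. y[0] = 2×3 + 1×4 + 3×4 + 4×4 = 38; y[1] = 2×4 + 1×3 + 3×4 + 4×4 = 39; y[2] = 2×4 + 1×4 + 3×3 + 4×4 = 37; y[3] = 2×4 + 1×4 + 3×4 + 4×3 = 36. Result: [38, 39, 37, 36]

[38, 39, 37, 36]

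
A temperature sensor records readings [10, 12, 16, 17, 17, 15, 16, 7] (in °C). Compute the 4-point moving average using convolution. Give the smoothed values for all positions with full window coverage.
4-point moving average kernel = [1, 1, 1, 1]. Apply in 'valid' mode (full window coverage): avg[0] = (10 + 12 + 16 + 17) / 4 = 13.75; avg[1] = (12 + 16 + 17 + 17) / 4 = 15.5; avg[2] = (16 + 17 + 17 + 15) / 4 = 16.25; avg[3] = (17 + 17 + 15 + 16) / 4 = 16.25; avg[4] = (17 + 15 + 16 + 7) / 4 = 13.75. Smoothed values: [13.75, 15.5, 16.25, 16.25, 13.75]

[13.75, 15.5, 16.25, 16.25, 13.75]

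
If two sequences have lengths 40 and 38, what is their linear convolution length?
Linear/full convolution length: m + n - 1 = 40 + 38 - 1 = 77

77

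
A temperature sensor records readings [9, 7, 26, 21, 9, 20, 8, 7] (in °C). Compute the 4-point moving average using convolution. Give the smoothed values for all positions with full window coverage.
4-point moving average kernel = [1, 1, 1, 1]. Apply in 'valid' mode (full window coverage): avg[0] = (9 + 7 + 26 + 21) / 4 = 15.75; avg[1] = (7 + 26 + 21 + 9) / 4 = 15.75; avg[2] = (26 + 21 + 9 + 20) / 4 = 19.0; avg[3] = (21 + 9 + 20 + 8) / 4 = 14.5; avg[4] = (9 + 20 + 8 + 7) / 4 = 11.0. Smoothed values: [15.75, 15.75, 19.0, 14.5, 11.0]

[15.75, 15.75, 19.0, 14.5, 11.0]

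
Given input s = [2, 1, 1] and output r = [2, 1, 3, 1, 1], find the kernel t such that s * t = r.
Output length 5 = len(s) + len(t) - 1 ⇒ len(t) = 3. Solve t forward using t[k] = (r[k] - Σ_{i≥1} s[i]·t[k-i]) / s[0]: t[0] = r[0] / s[0] = 2 / 2 = 1; t[1] = (r[1] - 1×1) / s[0] = (1 - 1×1) / 2 = 0; t[2] = (r[2] - 1×0 - 1×1) / s[0] = (3 - 1×0 - 1×1) / 2 = 1. So t = [1, 0, 1]. Forward-check [2, 1, 1] * [1, 0, 1]: r[0] = 2×1 = 2; r[1] = 2×0 + 1×1 = 1; r[2] = 2×1 + 1×0 + 1×1 = 3; r[3] = 1×1 + 1×0 = 1; r[4] = 1×1 = 1 → [2, 1, 3, 1, 1] ✓

[1, 0, 1]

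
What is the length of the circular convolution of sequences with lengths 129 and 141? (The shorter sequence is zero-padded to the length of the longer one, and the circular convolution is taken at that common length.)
Circular convolution (zero-padding the shorter input) has length max(m, n) = max(129, 141) = 141

141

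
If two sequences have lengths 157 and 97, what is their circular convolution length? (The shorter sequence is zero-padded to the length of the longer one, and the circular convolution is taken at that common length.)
Circular convolution (zero-padding the shorter input) has length max(m, n) = max(157, 97) = 157

157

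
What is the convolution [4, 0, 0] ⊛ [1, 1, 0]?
y[0] = 4×1 = 4; y[1] = 4×1 + 0×1 = 4; y[2] = 4×0 + 0×1 + 0×1 = 0; y[3] = 0×0 + 0×1 = 0; y[4] = 0×0 = 0

[4, 4, 0, 0, 0]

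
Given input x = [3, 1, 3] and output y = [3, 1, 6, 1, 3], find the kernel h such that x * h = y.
Output length 5 = len(x) + len(h) - 1 ⇒ len(h) = 3. Solve h forward using h[k] = (y[k] - Σ_{i≥1} x[i]·h[k-i]) / x[0]: h[0] = y[0] / x[0] = 3 / 3 = 1; h[1] = (y[1] - 1×1) / x[0] = (1 - 1×1) / 3 = 0; h[2] = (y[2] - 1×0 - 3×1) / x[0] = (6 - 1×0 - 3×1) / 3 = 1. So h = [1, 0, 1]. Forward-check [3, 1, 3] * [1, 0, 1]: y[0] = 3×1 = 3; y[1] = 3×0 + 1×1 = 1; y[2] = 3×1 + 1×0 + 3×1 = 6; y[3] = 1×1 + 3×0 = 1; y[4] = 3×1 = 3 → [3, 1, 6, 1, 3] ✓

[1, 0, 1]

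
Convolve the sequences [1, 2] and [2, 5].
y[0] = 1×2 = 2; y[1] = 1×5 + 2×2 = 9; y[2] = 2×5 = 10

[2, 9, 10]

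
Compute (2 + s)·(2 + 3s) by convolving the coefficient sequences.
Ascending coefficients: a = [2, 1], b = [2, 3]. c[0] = 2×2 = 4; c[1] = 2×3 + 1×2 = 8; c[2] = 1×3 = 3. Result coefficients: [4, 8, 3] → 4 + 8s + 3s^2

4 + 8s + 3s^2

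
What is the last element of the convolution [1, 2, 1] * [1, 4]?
Use y[k] = Σ_i a[i]·b[k-i] at k=3. y[3] = 1×4 = 4

4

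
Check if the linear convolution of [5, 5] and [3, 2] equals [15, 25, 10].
Recompute linear convolution of [5, 5] and [3, 2]: y[0] = 5×3 = 15; y[1] = 5×2 + 5×3 = 25; y[2] = 5×2 = 10 → [15, 25, 10]. Given [15, 25, 10] matches, so answer: Yes

Yes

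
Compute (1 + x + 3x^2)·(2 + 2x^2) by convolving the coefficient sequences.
Ascending coefficients: a = [1, 1, 3], b = [2, 0, 2]. c[0] = 1×2 = 2; c[1] = 1×0 + 1×2 = 2; c[2] = 1×2 + 1×0 + 3×2 = 8; c[3] = 1×2 + 3×0 = 2; c[4] = 3×2 = 6. Result coefficients: [2, 2, 8, 2, 6] → 2 + 2x + 8x^2 + 2x^3 + 6x^4

2 + 2x + 8x^2 + 2x^3 + 6x^4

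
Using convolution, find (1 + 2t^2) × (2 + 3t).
Ascending coefficients: a = [1, 0, 2], b = [2, 3]. c[0] = 1×2 = 2; c[1] = 1×3 + 0×2 = 3; c[2] = 0×3 + 2×2 = 4; c[3] = 2×3 = 6. Result coefficients: [2, 3, 4, 6] → 2 + 3t + 4t^2 + 6t^3

2 + 3t + 4t^2 + 6t^3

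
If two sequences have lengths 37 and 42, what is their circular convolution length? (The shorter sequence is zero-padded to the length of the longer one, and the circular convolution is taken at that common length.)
Circular convolution (zero-padding the shorter input) has length max(m, n) = max(37, 42) = 42

42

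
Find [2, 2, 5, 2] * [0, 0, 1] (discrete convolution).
y[0] = 2×0 = 0; y[1] = 2×0 + 2×0 = 0; y[2] = 2×1 + 2×0 + 5×0 = 2; y[3] = 2×1 + 5×0 + 2×0 = 2; y[4] = 5×1 + 2×0 = 5; y[5] = 2×1 = 2

[0, 0, 2, 2, 5, 2]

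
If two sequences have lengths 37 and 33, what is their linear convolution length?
Linear/full convolution length: m + n - 1 = 37 + 33 - 1 = 69

69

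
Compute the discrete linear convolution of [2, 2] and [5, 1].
y[0] = 2×5 = 10; y[1] = 2×1 + 2×5 = 12; y[2] = 2×1 = 2

[10, 12, 2]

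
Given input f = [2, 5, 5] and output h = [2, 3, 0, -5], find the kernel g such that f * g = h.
Output length 4 = len(f) + len(g) - 1 ⇒ len(g) = 2. Solve g forward using g[k] = (h[k] - Σ_{i≥1} f[i]·g[k-i]) / f[0]: g[0] = h[0] / f[0] = 2 / 2 = 1; g[1] = (h[1] - 5×1) / f[0] = (3 - 5×1) / 2 = -1. So g = [1, -1]. Forward-check [2, 5, 5] * [1, -1]: h[0] = 2×1 = 2; h[1] = 2×-1 + 5×1 = 3; h[2] = 5×-1 + 5×1 = 0; h[3] = 5×-1 = -5 → [2, 3, 0, -5] ✓

[1, -1]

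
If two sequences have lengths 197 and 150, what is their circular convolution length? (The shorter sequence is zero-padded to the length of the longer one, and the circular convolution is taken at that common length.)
Circular convolution (zero-padding the shorter input) has length max(m, n) = max(197, 150) = 197

197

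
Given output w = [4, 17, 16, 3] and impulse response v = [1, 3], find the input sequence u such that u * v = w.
Deconvolve w=[4, 17, 16, 3] by v=[1, 3]. Since v[0]=1, solve forward: u[0] = w[0] / 1 = 4; u[1] = (w[1] - 4×3) / 1 = 5; u[2] = (w[2] - 5×3) / 1 = 1. So u = [4, 5, 1]. Check by forward convolution: w[0] = 4×1 = 4; w[1] = 4×3 + 5×1 = 17; w[2] = 5×3 + 1×1 = 16; w[3] = 1×3 = 3

[4, 5, 1]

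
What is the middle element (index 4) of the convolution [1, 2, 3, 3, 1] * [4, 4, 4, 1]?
Use y[k] = Σ_i a[i]·b[k-i] at k=4. y[4] = 2×1 + 3×4 + 3×4 + 1×4 = 30

30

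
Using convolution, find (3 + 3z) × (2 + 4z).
Ascending coefficients: a = [3, 3], b = [2, 4]. c[0] = 3×2 = 6; c[1] = 3×4 + 3×2 = 18; c[2] = 3×4 = 12. Result coefficients: [6, 18, 12] → 6 + 18z + 12z^2

6 + 18z + 12z^2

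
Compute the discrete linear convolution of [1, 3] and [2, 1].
y[0] = 1×2 = 2; y[1] = 1×1 + 3×2 = 7; y[2] = 3×1 = 3

[2, 7, 3]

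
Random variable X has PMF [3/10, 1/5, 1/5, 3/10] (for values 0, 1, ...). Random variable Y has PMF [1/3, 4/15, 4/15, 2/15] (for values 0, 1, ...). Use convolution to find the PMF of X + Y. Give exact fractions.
P(X+Y=k) = Σ_i P(X=i)·P(Y=k-i) — a convolution of [3/10, 1/5, 1/5, 3/10] and [1/3, 4/15, 4/15, 2/15]. P(X+Y=0) = (3/10)×(1/3) = 1/10; P(X+Y=1) = (3/10)×(4/15) + (1/5)×(1/3) = 2/25 + 1/15 = 11/75; P(X+Y=2) = (3/10)×(4/15) + (1/5)×(4/15) + (1/5)×(1/3) = 2/25 + 4/75 + 1/15 = 1/5; P(X+Y=3) = (3/10)×(2/15) + (1/5)×(4/15) + (1/5)×(4/15) + (3/10)×(1/3) = 1/25 + 4/75 + 4/75 + 1/10 = 37/150; P(X+Y=4) = (1/5)×(2/15) + (1/5)×(4/15) + (3/10)×(4/15) = 2/75 + 4/75 + 2/25 = 4/25; P(X+Y=5) = (1/5)×(2/15) + (3/10)×(4/15) = 2/75 + 2/25 = 8/75; P(X+Y=6) = (3/10)×(2/15) = 1/25. PMF: [1/10, 11/75, 1/5, 37/150, 4/25, 8/75, 1/25] (sums to 1 ✓)

[1/10, 11/75, 1/5, 37/150, 4/25, 8/75, 1/25]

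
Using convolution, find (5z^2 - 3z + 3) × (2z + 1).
Ascending coefficients: a = [3, -3, 5], b = [1, 2]. c[0] = 3×1 = 3; c[1] = 3×2 + -3×1 = 3; c[2] = -3×2 + 5×1 = -1; c[3] = 5×2 = 10. Result coefficients: [3, 3, -1, 10] → 10z^3 - z^2 + 3z + 3

10z^3 - z^2 + 3z + 3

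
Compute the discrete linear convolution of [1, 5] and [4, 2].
y[0] = 1×4 = 4; y[1] = 1×2 + 5×4 = 22; y[2] = 5×2 = 10

[4, 22, 10]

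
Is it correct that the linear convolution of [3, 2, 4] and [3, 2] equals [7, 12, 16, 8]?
Recompute linear convolution of [3, 2, 4] and [3, 2]: y[0] = 3×3 = 9; y[1] = 3×2 + 2×3 = 12; y[2] = 2×2 + 4×3 = 16; y[3] = 4×2 = 8 → [9, 12, 16, 8]. Compare to given [7, 12, 16, 8]: they differ at index 0: given 7, correct 9, so answer: No

No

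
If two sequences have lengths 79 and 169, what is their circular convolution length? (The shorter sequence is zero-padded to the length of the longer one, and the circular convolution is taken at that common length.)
Circular convolution (zero-padding the shorter input) has length max(m, n) = max(79, 169) = 169

169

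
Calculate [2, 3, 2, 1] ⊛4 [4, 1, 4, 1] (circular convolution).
Use y[k] = Σ_j u[j]·v[(k-j) mod 4]. y[0] = 2×4 + 3×1 + 2×4 + 1×1 = 20; y[1] = 2×1 + 3×4 + 2×1 + 1×4 = 20; y[2] = 2×4 + 3×1 + 2×4 + 1×1 = 20; y[3] = 2×1 + 3×4 + 2×1 + 1×4 = 20. Result: [20, 20, 20, 20]

[20, 20, 20, 20]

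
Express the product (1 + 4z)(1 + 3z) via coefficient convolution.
Ascending coefficients: a = [1, 4], b = [1, 3]. c[0] = 1×1 = 1; c[1] = 1×3 + 4×1 = 7; c[2] = 4×3 = 12. Result coefficients: [1, 7, 12] → 1 + 7z + 12z^2

1 + 7z + 12z^2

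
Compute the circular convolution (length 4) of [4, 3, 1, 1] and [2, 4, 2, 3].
Use y[k] = Σ_j x[j]·h[(k-j) mod 4]. y[0] = 4×2 + 3×3 + 1×2 + 1×4 = 23; y[1] = 4×4 + 3×2 + 1×3 + 1×2 = 27; y[2] = 4×2 + 3×4 + 1×2 + 1×3 = 25; y[3] = 4×3 + 3×2 + 1×4 + 1×2 = 24. Result: [23, 27, 25, 24]

[23, 27, 25, 24]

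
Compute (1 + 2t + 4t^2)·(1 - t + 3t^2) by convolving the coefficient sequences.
Ascending coefficients: a = [1, 2, 4], b = [1, -1, 3]. c[0] = 1×1 = 1; c[1] = 1×-1 + 2×1 = 1; c[2] = 1×3 + 2×-1 + 4×1 = 5; c[3] = 2×3 + 4×-1 = 2; c[4] = 4×3 = 12. Result coefficients: [1, 1, 5, 2, 12] → 1 + t + 5t^2 + 2t^3 + 12t^4

1 + t + 5t^2 + 2t^3 + 12t^4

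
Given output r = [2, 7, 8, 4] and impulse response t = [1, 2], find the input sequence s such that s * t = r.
Deconvolve r=[2, 7, 8, 4] by t=[1, 2]. Since t[0]=1, solve forward: s[0] = r[0] / 1 = 2; s[1] = (r[1] - 2×2) / 1 = 3; s[2] = (r[2] - 3×2) / 1 = 2. So s = [2, 3, 2]. Check by forward convolution: r[0] = 2×1 = 2; r[1] = 2×2 + 3×1 = 7; r[2] = 3×2 + 2×1 = 8; r[3] = 2×2 = 4

[2, 3, 2]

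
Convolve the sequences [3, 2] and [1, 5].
y[0] = 3×1 = 3; y[1] = 3×5 + 2×1 = 17; y[2] = 2×5 = 10

[3, 17, 10]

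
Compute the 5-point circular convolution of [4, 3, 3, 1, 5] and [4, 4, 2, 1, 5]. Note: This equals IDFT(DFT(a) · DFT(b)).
Either evaluate y[k] = Σ_j a[j]·b[(k-j) mod 5] directly, or use IDFT(DFT(a) · DFT(b)). y[0] = 4×4 + 3×5 + 3×1 + 1×2 + 5×4 = 56; y[1] = 4×4 + 3×4 + 3×5 + 1×1 + 5×2 = 54; y[2] = 4×2 + 3×4 + 3×4 + 1×5 + 5×1 = 42; y[3] = 4×1 + 3×2 + 3×4 + 1×4 + 5×5 = 51; y[4] = 4×5 + 3×1 + 3×2 + 1×4 + 5×4 = 53. Result: [56, 54, 42, 51, 53]

[56, 54, 42, 51, 53]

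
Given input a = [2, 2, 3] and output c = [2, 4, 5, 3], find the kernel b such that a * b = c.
Output length 4 = len(a) + len(b) - 1 ⇒ len(b) = 2. Solve b forward using b[k] = (c[k] - Σ_{i≥1} a[i]·b[k-i]) / a[0]: b[0] = c[0] / a[0] = 2 / 2 = 1; b[1] = (c[1] - 2×1) / a[0] = (4 - 2×1) / 2 = 1. So b = [1, 1]. Forward-check [2, 2, 3] * [1, 1]: c[0] = 2×1 = 2; c[1] = 2×1 + 2×1 = 4; c[2] = 2×1 + 3×1 = 5; c[3] = 3×1 = 3 → [2, 4, 5, 3] ✓

[1, 1]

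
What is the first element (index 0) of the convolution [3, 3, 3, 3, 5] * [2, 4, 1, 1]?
Use y[k] = Σ_i a[i]·b[k-i] at k=0. y[0] = 3×2 = 6

6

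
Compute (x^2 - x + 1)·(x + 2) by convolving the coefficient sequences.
Ascending coefficients: a = [1, -1, 1], b = [2, 1]. c[0] = 1×2 = 2; c[1] = 1×1 + -1×2 = -1; c[2] = -1×1 + 1×2 = 1; c[3] = 1×1 = 1. Result coefficients: [2, -1, 1, 1] → x^3 + x^2 - x + 2

x^3 + x^2 - x + 2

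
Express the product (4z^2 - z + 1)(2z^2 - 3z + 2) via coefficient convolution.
Ascending coefficients: a = [1, -1, 4], b = [2, -3, 2]. c[0] = 1×2 = 2; c[1] = 1×-3 + -1×2 = -5; c[2] = 1×2 + -1×-3 + 4×2 = 13; c[3] = -1×2 + 4×-3 = -14; c[4] = 4×2 = 8. Result coefficients: [2, -5, 13, -14, 8] → 8z^4 - 14z^3 + 13z^2 - 5z + 2

8z^4 - 14z^3 + 13z^2 - 5z + 2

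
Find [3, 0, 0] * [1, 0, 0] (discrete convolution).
y[0] = 3×1 = 3; y[1] = 3×0 + 0×1 = 0; y[2] = 3×0 + 0×0 + 0×1 = 0; y[3] = 0×0 + 0×0 = 0; y[4] = 0×0 = 0

[3, 0, 0, 0, 0]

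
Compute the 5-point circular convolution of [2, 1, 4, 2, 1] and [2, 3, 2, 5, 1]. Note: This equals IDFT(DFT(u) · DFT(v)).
Either evaluate y[k] = Σ_j u[j]·v[(k-j) mod 5] directly, or use IDFT(DFT(u) · DFT(v)). y[0] = 2×2 + 1×1 + 4×5 + 2×2 + 1×3 = 32; y[1] = 2×3 + 1×2 + 4×1 + 2×5 + 1×2 = 24; y[2] = 2×2 + 1×3 + 4×2 + 2×1 + 1×5 = 22; y[3] = 2×5 + 1×2 + 4×3 + 2×2 + 1×1 = 29; y[4] = 2×1 + 1×5 + 4×2 + 2×3 + 1×2 = 23. Result: [32, 24, 22, 29, 23]

[32, 24, 22, 29, 23]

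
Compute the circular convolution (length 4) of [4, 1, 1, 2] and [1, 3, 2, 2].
Use y[k] = Σ_j s[j]·t[(k-j) mod 4]. y[0] = 4×1 + 1×2 + 1×2 + 2×3 = 14; y[1] = 4×3 + 1×1 + 1×2 + 2×2 = 19; y[2] = 4×2 + 1×3 + 1×1 + 2×2 = 16; y[3] = 4×2 + 1×2 + 1×3 + 2×1 = 15. Result: [14, 19, 16, 15]

[14, 19, 16, 15]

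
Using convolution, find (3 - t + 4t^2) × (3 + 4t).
Ascending coefficients: a = [3, -1, 4], b = [3, 4]. c[0] = 3×3 = 9; c[1] = 3×4 + -1×3 = 9; c[2] = -1×4 + 4×3 = 8; c[3] = 4×4 = 16. Result coefficients: [9, 9, 8, 16] → 9 + 9t + 8t^2 + 16t^3

9 + 9t + 8t^2 + 16t^3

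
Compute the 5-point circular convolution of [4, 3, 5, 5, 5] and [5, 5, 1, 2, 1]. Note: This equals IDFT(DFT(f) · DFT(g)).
Either evaluate y[k] = Σ_j f[j]·g[(k-j) mod 5] directly, or use IDFT(DFT(f) · DFT(g)). y[0] = 4×5 + 3×1 + 5×2 + 5×1 + 5×5 = 63; y[1] = 4×5 + 3×5 + 5×1 + 5×2 + 5×1 = 55; y[2] = 4×1 + 3×5 + 5×5 + 5×1 + 5×2 = 59; y[3] = 4×2 + 3×1 + 5×5 + 5×5 + 5×1 = 66; y[4] = 4×1 + 3×2 + 5×1 + 5×5 + 5×5 = 65. Result: [63, 55, 59, 66, 65]

[63, 55, 59, 66, 65]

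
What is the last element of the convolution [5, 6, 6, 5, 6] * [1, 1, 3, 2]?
Use y[k] = Σ_i a[i]·b[k-i] at k=7. y[7] = 6×2 = 12

12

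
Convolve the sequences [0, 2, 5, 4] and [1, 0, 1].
y[0] = 0×1 = 0; y[1] = 0×0 + 2×1 = 2; y[2] = 0×1 + 2×0 + 5×1 = 5; y[3] = 2×1 + 5×0 + 4×1 = 6; y[4] = 5×1 + 4×0 = 5; y[5] = 4×1 = 4

[0, 2, 5, 6, 5, 4]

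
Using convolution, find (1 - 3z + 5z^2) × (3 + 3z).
Ascending coefficients: a = [1, -3, 5], b = [3, 3]. c[0] = 1×3 = 3; c[1] = 1×3 + -3×3 = -6; c[2] = -3×3 + 5×3 = 6; c[3] = 5×3 = 15. Result coefficients: [3, -6, 6, 15] → 3 - 6z + 6z^2 + 15z^3

3 - 6z + 6z^2 + 15z^3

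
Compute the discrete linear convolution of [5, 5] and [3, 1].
y[0] = 5×3 = 15; y[1] = 5×1 + 5×3 = 20; y[2] = 5×1 = 5

[15, 20, 5]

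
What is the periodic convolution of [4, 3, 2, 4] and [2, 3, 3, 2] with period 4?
Use y[k] = Σ_j a[j]·b[(k-j) mod 4]. y[0] = 4×2 + 3×2 + 2×3 + 4×3 = 32; y[1] = 4×3 + 3×2 + 2×2 + 4×3 = 34; y[2] = 4×3 + 3×3 + 2×2 + 4×2 = 33; y[3] = 4×2 + 3×3 + 2×3 + 4×2 = 31. Result: [32, 34, 33, 31]

[32, 34, 33, 31]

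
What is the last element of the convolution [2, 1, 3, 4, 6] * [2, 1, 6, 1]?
Use y[k] = Σ_i a[i]·b[k-i] at k=7. y[7] = 6×1 = 6

6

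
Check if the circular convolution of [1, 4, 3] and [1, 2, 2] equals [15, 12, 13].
Recompute circular convolution of [1, 4, 3] and [1, 2, 2]: y[0] = 1×1 + 4×2 + 3×2 = 15; y[1] = 1×2 + 4×1 + 3×2 = 12; y[2] = 1×2 + 4×2 + 3×1 = 13 → [15, 12, 13]. Given [15, 12, 13] matches, so answer: Yes

Yes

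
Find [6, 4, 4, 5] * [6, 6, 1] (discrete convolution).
y[0] = 6×6 = 36; y[1] = 6×6 + 4×6 = 60; y[2] = 6×1 + 4×6 + 4×6 = 54; y[3] = 4×1 + 4×6 + 5×6 = 58; y[4] = 4×1 + 5×6 = 34; y[5] = 5×1 = 5

[36, 60, 54, 58, 34, 5]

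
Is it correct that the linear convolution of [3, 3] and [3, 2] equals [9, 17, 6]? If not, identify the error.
Recompute linear convolution of [3, 3] and [3, 2]: y[0] = 3×3 = 9; y[1] = 3×2 + 3×3 = 15; y[2] = 3×2 = 6 → [9, 15, 6]. Compare to given [9, 17, 6]: they differ at index 1: given 17, correct 15, so answer: No

No. Error at index 1: given 17, correct 15.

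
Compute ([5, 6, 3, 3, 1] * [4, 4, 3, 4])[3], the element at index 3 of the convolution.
Use y[k] = Σ_i a[i]·b[k-i] at k=3. y[3] = 5×4 + 6×3 + 3×4 + 3×4 = 62

62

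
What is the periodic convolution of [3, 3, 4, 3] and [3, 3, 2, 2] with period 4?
Use y[k] = Σ_j x[j]·h[(k-j) mod 4]. y[0] = 3×3 + 3×2 + 4×2 + 3×3 = 32; y[1] = 3×3 + 3×3 + 4×2 + 3×2 = 32; y[2] = 3×2 + 3×3 + 4×3 + 3×2 = 33; y[3] = 3×2 + 3×2 + 4×3 + 3×3 = 33. Result: [32, 32, 33, 33]

[32, 32, 33, 33]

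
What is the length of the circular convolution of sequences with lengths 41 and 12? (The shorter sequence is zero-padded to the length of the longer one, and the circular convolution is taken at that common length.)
Circular convolution (zero-padding the shorter input) has length max(m, n) = max(41, 12) = 41

41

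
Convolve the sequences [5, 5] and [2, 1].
y[0] = 5×2 = 10; y[1] = 5×1 + 5×2 = 15; y[2] = 5×1 = 5

[10, 15, 5]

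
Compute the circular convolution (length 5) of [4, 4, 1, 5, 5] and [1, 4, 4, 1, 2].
Use y[k] = Σ_j x[j]·h[(k-j) mod 5]. y[0] = 4×1 + 4×2 + 1×1 + 5×4 + 5×4 = 53; y[1] = 4×4 + 4×1 + 1×2 + 5×1 + 5×4 = 47; y[2] = 4×4 + 4×4 + 1×1 + 5×2 + 5×1 = 48; y[3] = 4×1 + 4×4 + 1×4 + 5×1 + 5×2 = 39; y[4] = 4×2 + 4×1 + 1×4 + 5×4 + 5×1 = 41. Result: [53, 47, 48, 39, 41]

[53, 47, 48, 39, 41]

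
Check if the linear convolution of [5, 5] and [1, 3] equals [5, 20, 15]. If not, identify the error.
Recompute linear convolution of [5, 5] and [1, 3]: y[0] = 5×1 = 5; y[1] = 5×3 + 5×1 = 20; y[2] = 5×3 = 15 → [5, 20, 15]. Given [5, 20, 15] matches, so answer: Yes

Yes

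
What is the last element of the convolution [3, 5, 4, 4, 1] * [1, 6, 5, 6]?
Use y[k] = Σ_i a[i]·b[k-i] at k=7. y[7] = 1×6 = 6

6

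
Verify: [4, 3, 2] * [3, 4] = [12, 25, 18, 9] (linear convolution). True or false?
Recompute linear convolution of [4, 3, 2] and [3, 4]: y[0] = 4×3 = 12; y[1] = 4×4 + 3×3 = 25; y[2] = 3×4 + 2×3 = 18; y[3] = 2×4 = 8 → [12, 25, 18, 8]. Compare to given [12, 25, 18, 9]: they differ at index 3: given 9, correct 8, so answer: No

No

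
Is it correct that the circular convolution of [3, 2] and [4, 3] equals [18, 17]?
Recompute circular convolution of [3, 2] and [4, 3]: y[0] = 3×4 + 2×3 = 18; y[1] = 3×3 + 2×4 = 17 → [18, 17]. Given [18, 17] matches, so answer: Yes

Yes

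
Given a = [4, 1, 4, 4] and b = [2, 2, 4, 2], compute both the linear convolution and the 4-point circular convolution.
Linear: y_lin[0] = 4×2 = 8; y_lin[1] = 4×2 + 1×2 = 10; y_lin[2] = 4×4 + 1×2 + 4×2 = 26; y_lin[3] = 4×2 + 1×4 + 4×2 + 4×2 = 28; y_lin[4] = 1×2 + 4×4 + 4×2 = 26; y_lin[5] = 4×2 + 4×4 = 24; y_lin[6] = 4×2 = 8 → [8, 10, 26, 28, 26, 24, 8]. Circular (length 4): y[0] = 4×2 + 1×2 + 4×4 + 4×2 = 34; y[1] = 4×2 + 1×2 + 4×2 + 4×4 = 34; y[2] = 4×4 + 1×2 + 4×2 + 4×2 = 34; y[3] = 4×2 + 1×4 + 4×2 + 4×2 = 28 → [34, 34, 34, 28]

Linear: [8, 10, 26, 28, 26, 24, 8], Circular: [34, 34, 34, 28]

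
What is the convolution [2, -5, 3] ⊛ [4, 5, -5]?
y[0] = 2×4 = 8; y[1] = 2×5 + -5×4 = -10; y[2] = 2×-5 + -5×5 + 3×4 = -23; y[3] = -5×-5 + 3×5 = 40; y[4] = 3×-5 = -15

[8, -10, -23, 40, -15]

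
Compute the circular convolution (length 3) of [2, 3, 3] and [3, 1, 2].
Use y[k] = Σ_j u[j]·v[(k-j) mod 3]. y[0] = 2×3 + 3×2 + 3×1 = 15; y[1] = 2×1 + 3×3 + 3×2 = 17; y[2] = 2×2 + 3×1 + 3×3 = 16. Result: [15, 17, 16]

[15, 17, 16]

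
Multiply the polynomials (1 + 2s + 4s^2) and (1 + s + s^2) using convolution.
Ascending coefficients: a = [1, 2, 4], b = [1, 1, 1]. c[0] = 1×1 = 1; c[1] = 1×1 + 2×1 = 3; c[2] = 1×1 + 2×1 + 4×1 = 7; c[3] = 2×1 + 4×1 = 6; c[4] = 4×1 = 4. Result coefficients: [1, 3, 7, 6, 4] → 1 + 3s + 7s^2 + 6s^3 + 4s^4

1 + 3s + 7s^2 + 6s^3 + 4s^4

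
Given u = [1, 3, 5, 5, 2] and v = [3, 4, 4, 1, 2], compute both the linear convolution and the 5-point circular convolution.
Linear: y_lin[0] = 1×3 = 3; y_lin[1] = 1×4 + 3×3 = 13; y_lin[2] = 1×4 + 3×4 + 5×3 = 31; y_lin[3] = 1×1 + 3×4 + 5×4 + 5×3 = 48; y_lin[4] = 1×2 + 3×1 + 5×4 + 5×4 + 2×3 = 51; y_lin[5] = 3×2 + 5×1 + 5×4 + 2×4 = 39; y_lin[6] = 5×2 + 5×1 + 2×4 = 23; y_lin[7] = 5×2 + 2×1 = 12; y_lin[8] = 2×2 = 4 → [3, 13, 31, 48, 51, 39, 23, 12, 4]. Circular (length 5): y[0] = 1×3 + 3×2 + 5×1 + 5×4 + 2×4 = 42; y[1] = 1×4 + 3×3 + 5×2 + 5×1 + 2×4 = 36; y[2] = 1×4 + 3×4 + 5×3 + 5×2 + 2×1 = 43; y[3] = 1×1 + 3×4 + 5×4 + 5×3 + 2×2 = 52; y[4] = 1×2 + 3×1 + 5×4 + 5×4 + 2×3 = 51 → [42, 36, 43, 52, 51]

Linear: [3, 13, 31, 48, 51, 39, 23, 12, 4], Circular: [42, 36, 43, 52, 51]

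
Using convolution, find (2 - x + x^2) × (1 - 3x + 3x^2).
Ascending coefficients: a = [2, -1, 1], b = [1, -3, 3]. c[0] = 2×1 = 2; c[1] = 2×-3 + -1×1 = -7; c[2] = 2×3 + -1×-3 + 1×1 = 10; c[3] = -1×3 + 1×-3 = -6; c[4] = 1×3 = 3. Result coefficients: [2, -7, 10, -6, 3] → 2 - 7x + 10x^2 - 6x^3 + 3x^4

2 - 7x + 10x^2 - 6x^3 + 3x^4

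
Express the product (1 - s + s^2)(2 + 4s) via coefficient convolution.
Ascending coefficients: a = [1, -1, 1], b = [2, 4]. c[0] = 1×2 = 2; c[1] = 1×4 + -1×2 = 2; c[2] = -1×4 + 1×2 = -2; c[3] = 1×4 = 4. Result coefficients: [2, 2, -2, 4] → 2 + 2s - 2s^2 + 4s^3

2 + 2s - 2s^2 + 4s^3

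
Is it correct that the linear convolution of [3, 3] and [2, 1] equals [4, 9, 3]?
Recompute linear convolution of [3, 3] and [2, 1]: y[0] = 3×2 = 6; y[1] = 3×1 + 3×2 = 9; y[2] = 3×1 = 3 → [6, 9, 3]. Compare to given [4, 9, 3]: they differ at index 0: given 4, correct 6, so answer: No

No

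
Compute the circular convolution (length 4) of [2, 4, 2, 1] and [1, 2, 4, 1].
Use y[k] = Σ_j f[j]·g[(k-j) mod 4]. y[0] = 2×1 + 4×1 + 2×4 + 1×2 = 16; y[1] = 2×2 + 4×1 + 2×1 + 1×4 = 14; y[2] = 2×4 + 4×2 + 2×1 + 1×1 = 19; y[3] = 2×1 + 4×4 + 2×2 + 1×1 = 23. Result: [16, 14, 19, 23]

[16, 14, 19, 23]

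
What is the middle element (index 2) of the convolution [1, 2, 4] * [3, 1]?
Use y[k] = Σ_i a[i]·b[k-i] at k=2. y[2] = 2×1 + 4×3 = 14

14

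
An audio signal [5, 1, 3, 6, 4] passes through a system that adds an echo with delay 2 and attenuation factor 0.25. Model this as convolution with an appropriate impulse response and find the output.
Direct-path + delayed-attenuated-path model → impulse response h = [1, 0, 0.25] (1 at lag 0, 0.25 at lag 2). Output y[n] = x[n] + 0.25·x[n - 2] (with x[n] = 0 outside 0..4): y[0] = 5 + 0.25×0 = 5; y[1] = 1 + 0.25×0 = 1; y[2] = 3 + 0.25×5 = 4.25; y[3] = 6 + 0.25×1 = 6.25; y[4] = 4 + 0.25×3 = 4.75; y[5] = 0 + 0.25×6 = 1.5; y[6] = 0 + 0.25×4 = 1.0. So y = [5, 1, 4.25, 6.25, 4.75, 1.5, 1.0]

[5, 1, 4.25, 6.25, 4.75, 1.5, 1.0]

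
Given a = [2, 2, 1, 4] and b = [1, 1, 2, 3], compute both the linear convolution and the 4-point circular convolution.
Linear: y_lin[0] = 2×1 = 2; y_lin[1] = 2×1 + 2×1 = 4; y_lin[2] = 2×2 + 2×1 + 1×1 = 7; y_lin[3] = 2×3 + 2×2 + 1×1 + 4×1 = 15; y_lin[4] = 2×3 + 1×2 + 4×1 = 12; y_lin[5] = 1×3 + 4×2 = 11; y_lin[6] = 4×3 = 12 → [2, 4, 7, 15, 12, 11, 12]. Circular (length 4): y[0] = 2×1 + 2×3 + 1×2 + 4×1 = 14; y[1] = 2×1 + 2×1 + 1×3 + 4×2 = 15; y[2] = 2×2 + 2×1 + 1×1 + 4×3 = 19; y[3] = 2×3 + 2×2 + 1×1 + 4×1 = 15 → [14, 15, 19, 15]

Linear: [2, 4, 7, 15, 12, 11, 12], Circular: [14, 15, 19, 15]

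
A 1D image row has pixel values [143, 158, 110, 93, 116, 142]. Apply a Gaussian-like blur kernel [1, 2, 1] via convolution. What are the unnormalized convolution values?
Convolve image row [143, 158, 110, 93, 116, 142] with kernel [1, 2, 1]: y[0] = 143×1 = 143; y[1] = 143×2 + 158×1 = 444; y[2] = 143×1 + 158×2 + 110×1 = 569; y[3] = 158×1 + 110×2 + 93×1 = 471; y[4] = 110×1 + 93×2 + 116×1 = 412; y[5] = 93×1 + 116×2 + 142×1 = 467; y[6] = 116×1 + 142×2 = 400; y[7] = 142×1 = 142 → [143, 444, 569, 471, 412, 467, 400, 142]. Normalization factor = sum(kernel) = 4.

[143, 444, 569, 471, 412, 467, 400, 142]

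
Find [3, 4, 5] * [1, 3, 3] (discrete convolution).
y[0] = 3×1 = 3; y[1] = 3×3 + 4×1 = 13; y[2] = 3×3 + 4×3 + 5×1 = 26; y[3] = 4×3 + 5×3 = 27; y[4] = 5×3 = 15

[3, 13, 26, 27, 15]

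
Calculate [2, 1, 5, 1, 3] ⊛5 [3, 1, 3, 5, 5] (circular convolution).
Use y[k] = Σ_j u[j]·v[(k-j) mod 5]. y[0] = 2×3 + 1×5 + 5×5 + 1×3 + 3×1 = 42; y[1] = 2×1 + 1×3 + 5×5 + 1×5 + 3×3 = 44; y[2] = 2×3 + 1×1 + 5×3 + 1×5 + 3×5 = 42; y[3] = 2×5 + 1×3 + 5×1 + 1×3 + 3×5 = 36; y[4] = 2×5 + 1×5 + 5×3 + 1×1 + 3×3 = 40. Result: [42, 44, 42, 36, 40]

[42, 44, 42, 36, 40]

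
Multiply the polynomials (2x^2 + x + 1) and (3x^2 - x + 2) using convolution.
Ascending coefficients: a = [1, 1, 2], b = [2, -1, 3]. c[0] = 1×2 = 2; c[1] = 1×-1 + 1×2 = 1; c[2] = 1×3 + 1×-1 + 2×2 = 6; c[3] = 1×3 + 2×-1 = 1; c[4] = 2×3 = 6. Result coefficients: [2, 1, 6, 1, 6] → 6x^4 + x^3 + 6x^2 + x + 2

6x^4 + x^3 + 6x^2 + x + 2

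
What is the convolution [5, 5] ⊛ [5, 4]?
y[0] = 5×5 = 25; y[1] = 5×4 + 5×5 = 45; y[2] = 5×4 = 20

[25, 45, 20]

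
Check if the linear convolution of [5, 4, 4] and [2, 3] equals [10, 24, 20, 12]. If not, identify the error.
Recompute linear convolution of [5, 4, 4] and [2, 3]: y[0] = 5×2 = 10; y[1] = 5×3 + 4×2 = 23; y[2] = 4×3 + 4×2 = 20; y[3] = 4×3 = 12 → [10, 23, 20, 12]. Compare to given [10, 24, 20, 12]: they differ at index 1: given 24, correct 23, so answer: No

No. Error at index 1: given 24, correct 23.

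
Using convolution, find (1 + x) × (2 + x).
Ascending coefficients: a = [1, 1], b = [2, 1]. c[0] = 1×2 = 2; c[1] = 1×1 + 1×2 = 3; c[2] = 1×1 = 1. Result coefficients: [2, 3, 1] → 2 + 3x + x^2

2 + 3x + x^2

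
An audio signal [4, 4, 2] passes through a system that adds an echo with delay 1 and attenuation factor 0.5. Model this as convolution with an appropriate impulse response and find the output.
Direct-path + delayed-attenuated-path model → impulse response h = [1, 0.5] (1 at lag 0, 0.5 at lag 1). Output y[n] = x[n] + 0.5·x[n - 1] (with x[n] = 0 outside 0..2): y[0] = 4 + 0.5×0 = 4; y[1] = 4 + 0.5×4 = 6.0; y[2] = 2 + 0.5×4 = 4.0; y[3] = 0 + 0.5×2 = 1.0. So y = [4, 6.0, 4.0, 1.0]

[4, 6.0, 4.0, 1.0]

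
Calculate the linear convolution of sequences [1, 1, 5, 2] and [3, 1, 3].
y[0] = 1×3 = 3; y[1] = 1×1 + 1×3 = 4; y[2] = 1×3 + 1×1 + 5×3 = 19; y[3] = 1×3 + 5×1 + 2×3 = 14; y[4] = 5×3 + 2×1 = 17; y[5] = 2×3 = 6

[3, 4, 19, 14, 17, 6]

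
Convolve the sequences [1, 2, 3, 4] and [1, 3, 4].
y[0] = 1×1 = 1; y[1] = 1×3 + 2×1 = 5; y[2] = 1×4 + 2×3 + 3×1 = 13; y[3] = 2×4 + 3×3 + 4×1 = 21; y[4] = 3×4 + 4×3 = 24; y[5] = 4×4 = 16

[1, 5, 13, 21, 24, 16]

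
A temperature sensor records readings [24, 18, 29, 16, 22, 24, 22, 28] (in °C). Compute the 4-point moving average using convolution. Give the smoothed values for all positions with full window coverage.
4-point moving average kernel = [1, 1, 1, 1]. Apply in 'valid' mode (full window coverage): avg[0] = (24 + 18 + 29 + 16) / 4 = 21.75; avg[1] = (18 + 29 + 16 + 22) / 4 = 21.25; avg[2] = (29 + 16 + 22 + 24) / 4 = 22.75; avg[3] = (16 + 22 + 24 + 22) / 4 = 21.0; avg[4] = (22 + 24 + 22 + 28) / 4 = 24.0. Smoothed values: [21.75, 21.25, 22.75, 21.0, 24.0]

[21.75, 21.25, 22.75, 21.0, 24.0]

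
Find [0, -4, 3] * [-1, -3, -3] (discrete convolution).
y[0] = 0×-1 = 0; y[1] = 0×-3 + -4×-1 = 4; y[2] = 0×-3 + -4×-3 + 3×-1 = 9; y[3] = -4×-3 + 3×-3 = 3; y[4] = 3×-3 = -9

[0, 4, 9, 3, -9]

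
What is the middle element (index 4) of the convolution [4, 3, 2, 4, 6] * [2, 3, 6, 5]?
Use y[k] = Σ_i a[i]·b[k-i] at k=4. y[4] = 3×5 + 2×6 + 4×3 + 6×2 = 51

51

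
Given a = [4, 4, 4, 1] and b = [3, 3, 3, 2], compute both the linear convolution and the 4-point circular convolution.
Linear: y_lin[0] = 4×3 = 12; y_lin[1] = 4×3 + 4×3 = 24; y_lin[2] = 4×3 + 4×3 + 4×3 = 36; y_lin[3] = 4×2 + 4×3 + 4×3 + 1×3 = 35; y_lin[4] = 4×2 + 4×3 + 1×3 = 23; y_lin[5] = 4×2 + 1×3 = 11; y_lin[6] = 1×2 = 2 → [12, 24, 36, 35, 23, 11, 2]. Circular (length 4): y[0] = 4×3 + 4×2 + 4×3 + 1×3 = 35; y[1] = 4×3 + 4×3 + 4×2 + 1×3 = 35; y[2] = 4×3 + 4×3 + 4×3 + 1×2 = 38; y[3] = 4×2 + 4×3 + 4×3 + 1×3 = 35 → [35, 35, 38, 35]

Linear: [12, 24, 36, 35, 23, 11, 2], Circular: [35, 35, 38, 35]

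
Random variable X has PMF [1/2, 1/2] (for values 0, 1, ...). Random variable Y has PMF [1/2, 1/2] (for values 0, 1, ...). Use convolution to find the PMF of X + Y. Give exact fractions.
P(X+Y=k) = Σ_i P(X=i)·P(Y=k-i) — a convolution of [1/2, 1/2] and [1/2, 1/2]. P(X+Y=0) = (1/2)×(1/2) = 1/4; P(X+Y=1) = (1/2)×(1/2) + (1/2)×(1/2) = 1/4 + 1/4 = 1/2; P(X+Y=2) = (1/2)×(1/2) = 1/4. PMF: [1/4, 1/2, 1/4] (sums to 1 ✓)

[1/4, 1/2, 1/4]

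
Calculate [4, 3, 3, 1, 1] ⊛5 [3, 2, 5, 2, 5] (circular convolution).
Use y[k] = Σ_j s[j]·t[(k-j) mod 5]. y[0] = 4×3 + 3×5 + 3×2 + 1×5 + 1×2 = 40; y[1] = 4×2 + 3×3 + 3×5 + 1×2 + 1×5 = 39; y[2] = 4×5 + 3×2 + 3×3 + 1×5 + 1×2 = 42; y[3] = 4×2 + 3×5 + 3×2 + 1×3 + 1×5 = 37; y[4] = 4×5 + 3×2 + 3×5 + 1×2 + 1×3 = 46. Result: [40, 39, 42, 37, 46]

[40, 39, 42, 37, 46]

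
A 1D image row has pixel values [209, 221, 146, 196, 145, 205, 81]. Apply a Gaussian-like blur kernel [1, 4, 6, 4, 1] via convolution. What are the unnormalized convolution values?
Convolve image row [209, 221, 146, 196, 145, 205, 81] with kernel [1, 4, 6, 4, 1]: y[0] = 209×1 = 209; y[1] = 209×4 + 221×1 = 1057; y[2] = 209×6 + 221×4 + 146×1 = 2284; y[3] = 209×4 + 221×6 + 146×4 + 196×1 = 2942; y[4] = 209×1 + 221×4 + 146×6 + 196×4 + 145×1 = 2898; y[5] = 221×1 + 146×4 + 196×6 + 145×4 + 205×1 = 2766; y[6] = 146×1 + 196×4 + 145×6 + 205×4 + 81×1 = 2701; y[7] = 196×1 + 145×4 + 205×6 + 81×4 = 2330; y[8] = 145×1 + 205×4 + 81×6 = 1451; y[9] = 205×1 + 81×4 = 529; y[10] = 81×1 = 81 → [209, 1057, 2284, 2942, 2898, 2766, 2701, 2330, 1451, 529, 81]. Normalization factor = sum(kernel) = 16.

[209, 1057, 2284, 2942, 2898, 2766, 2701, 2330, 1451, 529, 81]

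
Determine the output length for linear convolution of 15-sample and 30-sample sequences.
Linear/full convolution length: m + n - 1 = 15 + 30 - 1 = 44

44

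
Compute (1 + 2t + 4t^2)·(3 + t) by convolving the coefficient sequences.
Ascending coefficients: a = [1, 2, 4], b = [3, 1]. c[0] = 1×3 = 3; c[1] = 1×1 + 2×3 = 7; c[2] = 2×1 + 4×3 = 14; c[3] = 4×1 = 4. Result coefficients: [3, 7, 14, 4] → 3 + 7t + 14t^2 + 4t^3

3 + 7t + 14t^2 + 4t^3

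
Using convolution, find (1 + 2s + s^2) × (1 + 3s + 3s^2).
Ascending coefficients: a = [1, 2, 1], b = [1, 3, 3]. c[0] = 1×1 = 1; c[1] = 1×3 + 2×1 = 5; c[2] = 1×3 + 2×3 + 1×1 = 10; c[3] = 2×3 + 1×3 = 9; c[4] = 1×3 = 3. Result coefficients: [1, 5, 10, 9, 3] → 1 + 5s + 10s^2 + 9s^3 + 3s^4

1 + 5s + 10s^2 + 9s^3 + 3s^4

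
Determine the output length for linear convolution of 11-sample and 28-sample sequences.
Linear/full convolution length: m + n - 1 = 11 + 28 - 1 = 38

38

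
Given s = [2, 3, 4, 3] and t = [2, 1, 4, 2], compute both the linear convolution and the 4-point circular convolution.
Linear: y_lin[0] = 2×2 = 4; y_lin[1] = 2×1 + 3×2 = 8; y_lin[2] = 2×4 + 3×1 + 4×2 = 19; y_lin[3] = 2×2 + 3×4 + 4×1 + 3×2 = 26; y_lin[4] = 3×2 + 4×4 + 3×1 = 25; y_lin[5] = 4×2 + 3×4 = 20; y_lin[6] = 3×2 = 6 → [4, 8, 19, 26, 25, 20, 6]. Circular (length 4): y[0] = 2×2 + 3×2 + 4×4 + 3×1 = 29; y[1] = 2×1 + 3×2 + 4×2 + 3×4 = 28; y[2] = 2×4 + 3×1 + 4×2 + 3×2 = 25; y[3] = 2×2 + 3×4 + 4×1 + 3×2 = 26 → [29, 28, 25, 26]

Linear: [4, 8, 19, 26, 25, 20, 6], Circular: [29, 28, 25, 26]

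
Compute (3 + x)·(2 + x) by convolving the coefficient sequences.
Ascending coefficients: a = [3, 1], b = [2, 1]. c[0] = 3×2 = 6; c[1] = 3×1 + 1×2 = 5; c[2] = 1×1 = 1. Result coefficients: [6, 5, 1] → 6 + 5x + x^2

6 + 5x + x^2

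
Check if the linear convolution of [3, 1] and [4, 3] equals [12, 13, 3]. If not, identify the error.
Recompute linear convolution of [3, 1] and [4, 3]: y[0] = 3×4 = 12; y[1] = 3×3 + 1×4 = 13; y[2] = 1×3 = 3 → [12, 13, 3]. Given [12, 13, 3] matches, so answer: Yes

Yes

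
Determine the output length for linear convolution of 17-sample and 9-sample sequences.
Linear/full convolution length: m + n - 1 = 17 + 9 - 1 = 25

25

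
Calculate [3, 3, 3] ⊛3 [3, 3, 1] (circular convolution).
Use y[k] = Σ_j s[j]·t[(k-j) mod 3]. y[0] = 3×3 + 3×1 + 3×3 = 21; y[1] = 3×3 + 3×3 + 3×1 = 21; y[2] = 3×1 + 3×3 + 3×3 = 21. Result: [21, 21, 21]

[21, 21, 21]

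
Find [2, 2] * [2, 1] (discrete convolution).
y[0] = 2×2 = 4; y[1] = 2×1 + 2×2 = 6; y[2] = 2×1 = 2

[4, 6, 2]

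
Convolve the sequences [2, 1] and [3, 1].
y[0] = 2×3 = 6; y[1] = 2×1 + 1×3 = 5; y[2] = 1×1 = 1

[6, 5, 1]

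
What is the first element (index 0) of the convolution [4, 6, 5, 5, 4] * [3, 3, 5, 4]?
Use y[k] = Σ_i a[i]·b[k-i] at k=0. y[0] = 4×3 = 12

12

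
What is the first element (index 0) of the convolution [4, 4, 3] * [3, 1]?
Use y[k] = Σ_i a[i]·b[k-i] at k=0. y[0] = 4×3 = 12

12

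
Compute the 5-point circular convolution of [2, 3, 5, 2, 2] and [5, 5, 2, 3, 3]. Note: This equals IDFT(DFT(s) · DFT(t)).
Either evaluate y[k] = Σ_j s[j]·t[(k-j) mod 5] directly, or use IDFT(DFT(s) · DFT(t)). y[0] = 2×5 + 3×3 + 5×3 + 2×2 + 2×5 = 48; y[1] = 2×5 + 3×5 + 5×3 + 2×3 + 2×2 = 50; y[2] = 2×2 + 3×5 + 5×5 + 2×3 + 2×3 = 56; y[3] = 2×3 + 3×2 + 5×5 + 2×5 + 2×3 = 53; y[4] = 2×3 + 3×3 + 5×2 + 2×5 + 2×5 = 45. Result: [48, 50, 56, 53, 45]

[48, 50, 56, 53, 45]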